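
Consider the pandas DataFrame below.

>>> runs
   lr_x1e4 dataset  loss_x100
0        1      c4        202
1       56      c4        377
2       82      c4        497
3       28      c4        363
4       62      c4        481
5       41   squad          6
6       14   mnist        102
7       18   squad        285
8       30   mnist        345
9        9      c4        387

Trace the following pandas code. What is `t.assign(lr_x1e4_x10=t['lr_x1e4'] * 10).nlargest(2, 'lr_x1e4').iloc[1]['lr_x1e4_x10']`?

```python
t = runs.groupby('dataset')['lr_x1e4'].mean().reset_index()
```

295.0

group by dataset, mean of lr_x1e4:
dataset
c4       39.666667
mnist    22.000000
squad    29.500000
Name: lr_x1e4, dtype: float64
reset_index():
  dataset    lr_x1e4
0      c4  39.666667
1   mnist  22.000000
2   squad  29.500000
add column lr_x1e4_x10 = t['lr_x1e4'] * 10:
  dataset    lr_x1e4  lr_x1e4_x10
0      c4  39.666667   396.666667
1   mnist  22.000000   220.000000
2   squad  29.500000   295.000000
take 2 rows with largest lr_x1e4:
  dataset    lr_x1e4  lr_x1e4_x10
0      c4  39.666667   396.666667
2   squad  29.500000   295.000000
So iloc[1]['lr_x1e4_x10'] = 295.0.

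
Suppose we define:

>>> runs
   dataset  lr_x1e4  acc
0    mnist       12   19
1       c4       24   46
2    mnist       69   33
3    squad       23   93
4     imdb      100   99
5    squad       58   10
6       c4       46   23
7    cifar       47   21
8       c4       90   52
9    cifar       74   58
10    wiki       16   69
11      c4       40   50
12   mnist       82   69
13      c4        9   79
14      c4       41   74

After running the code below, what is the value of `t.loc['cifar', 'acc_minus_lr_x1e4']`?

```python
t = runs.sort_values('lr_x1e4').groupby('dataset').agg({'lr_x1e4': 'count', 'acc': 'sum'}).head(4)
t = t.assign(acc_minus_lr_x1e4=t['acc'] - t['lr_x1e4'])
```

77

sort by lr_x1e4:
   dataset  lr_x1e4  acc
13      c4        9   79
0    mnist       12   19
10    wiki       16   69
3    squad       23   93
1       c4       24   46
11      c4       40   50
14      c4       41   74
6       c4       46   23
7    cifar       47   21
5    squad       58   10
2    mnist       69   33
9    cifar       74   58
12   mnist       82   69
8       c4       90   52
4     imdb      100   99
group by dataset: count(lr_x1e4), sum(acc):
         lr_x1e4  acc
dataset              
c4             6  324
cifar          2   79
imdb           1   99
mnist          3  121
squad          2  103
wiki           1   69
take first 4 rows:
         lr_x1e4  acc
dataset              
c4             6  324
cifar          2   79
imdb           1   99
mnist          3  121
add column acc_minus_lr_x1e4 = t['acc'] - t['lr_x1e4']:
         lr_x1e4  acc  acc_minus_lr_x1e4
dataset                                 
c4             6  324                318
cifar          2   79                 77
imdb           1   99                 98
mnist          3  121                118
So loc['cifar', 'acc_minus_lr_x1e4'] = 77.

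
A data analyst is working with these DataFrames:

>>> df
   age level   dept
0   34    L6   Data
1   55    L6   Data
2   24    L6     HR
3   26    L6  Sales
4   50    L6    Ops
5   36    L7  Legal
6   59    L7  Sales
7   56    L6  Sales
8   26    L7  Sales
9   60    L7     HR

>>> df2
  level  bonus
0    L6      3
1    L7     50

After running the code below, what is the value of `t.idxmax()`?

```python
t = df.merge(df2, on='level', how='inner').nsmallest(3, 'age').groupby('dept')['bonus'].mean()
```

Sales

merge on 'level' (how='inner') → 10 rows:
   age level   dept  bonus
0   34    L6   Data      3
1   55    L6   Data      3
2   24    L6     HR      3
3   26    L6  Sales      3
4   50    L6    Ops      3
5   36    L7  Legal     50
6   59    L7  Sales     50
7   56    L6  Sales      3
8   26    L7  Sales     50
9   60    L7     HR     50
take 3 rows with smallest age:
   age level   dept  bonus
2   24    L6     HR      3
3   26    L6  Sales      3
8   26    L7  Sales     50
group by dept, mean of bonus:
dept
HR        3.0
Sales    26.5
Name: bonus, dtype: float64
Finally, label with the largest value = Sales.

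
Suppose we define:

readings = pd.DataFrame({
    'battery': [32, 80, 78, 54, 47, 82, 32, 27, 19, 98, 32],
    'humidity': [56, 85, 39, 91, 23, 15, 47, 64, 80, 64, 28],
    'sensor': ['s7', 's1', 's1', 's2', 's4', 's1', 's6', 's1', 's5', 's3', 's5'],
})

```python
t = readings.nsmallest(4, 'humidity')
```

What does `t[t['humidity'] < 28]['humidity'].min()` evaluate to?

15

take 4 rows with smallest humidity:
    battery  humidity sensor
5        82        15     s1
4        47        23     s4
10       32        28     s5
2        78        39     s1
filter rows where humidity < 28:
   battery  humidity sensor
5       82        15     s1
4       47        23     s4
Then the min of column 'humidity': 15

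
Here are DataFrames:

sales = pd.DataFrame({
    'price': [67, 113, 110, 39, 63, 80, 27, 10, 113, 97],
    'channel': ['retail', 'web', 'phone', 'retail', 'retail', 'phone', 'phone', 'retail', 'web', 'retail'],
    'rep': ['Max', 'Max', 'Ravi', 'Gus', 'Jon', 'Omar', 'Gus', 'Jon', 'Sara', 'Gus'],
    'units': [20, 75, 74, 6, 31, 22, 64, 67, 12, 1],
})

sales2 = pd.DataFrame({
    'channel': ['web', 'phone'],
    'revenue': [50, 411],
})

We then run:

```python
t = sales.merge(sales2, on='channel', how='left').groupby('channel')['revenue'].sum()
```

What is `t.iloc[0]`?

merge on 'channel' (how='left') → 10 rows:
   price channel   rep  units  revenue
0     67  retail   Max     20      NaN
1    113     web   Max     75     50.0
2    110   phone  Ravi     74    411.0
3     39  retail   Gus      6      NaN
4     63  retail   Jon     31      NaN
5     80   phone  Omar     22    411.0
6     27   phone   Gus     64    411.0
7     10  retail   Jon     67      NaN
8    113     web  Sara     12     50.0
9     97  retail   Gus      1      NaN
group by channel, sum of revenue:
channel
phone     1233.0
retail       0.0
web        100.0
Name: revenue, dtype: float64
Taking the value at position 0 gives 1233.0.

1233.0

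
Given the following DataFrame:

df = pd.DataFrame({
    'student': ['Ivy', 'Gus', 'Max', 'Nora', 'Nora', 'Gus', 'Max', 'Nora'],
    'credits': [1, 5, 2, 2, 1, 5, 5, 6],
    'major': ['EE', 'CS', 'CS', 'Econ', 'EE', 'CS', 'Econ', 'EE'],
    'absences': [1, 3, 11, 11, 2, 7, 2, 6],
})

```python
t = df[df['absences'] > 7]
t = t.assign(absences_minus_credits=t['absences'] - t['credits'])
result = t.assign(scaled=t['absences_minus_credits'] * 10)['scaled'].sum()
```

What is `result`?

filter rows where absences > 7:
  student  credits major  absences
2     Max        2    CS        11
3    Nora        2  Econ        11
add column absences_minus_credits = t['absences'] - t['credits']:
  student  credits major  absences  absences_minus_credits
2     Max        2    CS        11                       9
3    Nora        2  Econ        11                       9
add column scaled = t['absences_minus_credits'] * 10:
  student  credits major  absences  absences_minus_credits  scaled
2     Max        2    CS        11                       9      90
3    Nora        2  Econ        11                       9      90
Then the sum of column 'scaled': 180

180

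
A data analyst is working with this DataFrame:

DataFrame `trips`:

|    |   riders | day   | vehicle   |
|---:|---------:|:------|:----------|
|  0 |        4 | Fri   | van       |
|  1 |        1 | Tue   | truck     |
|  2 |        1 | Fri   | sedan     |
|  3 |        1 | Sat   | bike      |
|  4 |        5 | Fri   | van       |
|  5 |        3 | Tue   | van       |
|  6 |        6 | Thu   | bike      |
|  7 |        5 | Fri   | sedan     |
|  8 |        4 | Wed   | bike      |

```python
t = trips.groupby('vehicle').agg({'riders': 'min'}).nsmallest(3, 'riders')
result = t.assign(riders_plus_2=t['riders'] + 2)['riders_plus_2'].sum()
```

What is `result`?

9

group by vehicle, min of riders:
         riders
vehicle        
bike          1
sedan         1
truck         1
van           3
take 3 rows with smallest riders:
         riders
vehicle        
bike          1
sedan         1
truck         1
add column riders_plus_2 = t['riders'] + 2:
         riders  riders_plus_2
vehicle                       
bike          1              3
sedan         1              3
truck         1              3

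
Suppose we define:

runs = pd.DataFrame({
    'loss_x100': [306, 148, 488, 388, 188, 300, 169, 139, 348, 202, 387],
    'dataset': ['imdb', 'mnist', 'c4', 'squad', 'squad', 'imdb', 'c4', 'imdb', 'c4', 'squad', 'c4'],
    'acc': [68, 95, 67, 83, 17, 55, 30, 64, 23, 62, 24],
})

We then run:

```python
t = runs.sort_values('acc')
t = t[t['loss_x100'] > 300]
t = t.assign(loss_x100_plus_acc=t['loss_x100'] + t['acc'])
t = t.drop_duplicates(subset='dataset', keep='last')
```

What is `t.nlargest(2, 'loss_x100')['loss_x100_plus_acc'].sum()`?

sort by acc:
    loss_x100 dataset  acc
4         188   squad   17
8         348      c4   23
10        387      c4   24
6         169      c4   30
5         300    imdb   55
9         202   squad   62
7         139    imdb   64
2         488      c4   67
0         306    imdb   68
3         388   squad   83
1         148   mnist   95
filter rows where loss_x100 > 300:
    loss_x100 dataset  acc
8         348      c4   23
10        387      c4   24
2         488      c4   67
0         306    imdb   68
3         388   squad   83
add column loss_x100_plus_acc = t['loss_x100'] + t['acc']:
    loss_x100 dataset  acc  loss_x100_plus_acc
8         348      c4   23                 371
10        387      c4   24                 411
2         488      c4   67                 555
0         306    imdb   68                 374
3         388   squad   83                 471
drop duplicate dataset (keep=last):
   loss_x100 dataset  acc  loss_x100_plus_acc
2        488      c4   67                 555
0        306    imdb   68                 374
3        388   squad   83                 471
take 2 rows with largest loss_x100:
   loss_x100 dataset  acc  loss_x100_plus_acc
2        488      c4   67                 555
3        388   squad   83                 471

1026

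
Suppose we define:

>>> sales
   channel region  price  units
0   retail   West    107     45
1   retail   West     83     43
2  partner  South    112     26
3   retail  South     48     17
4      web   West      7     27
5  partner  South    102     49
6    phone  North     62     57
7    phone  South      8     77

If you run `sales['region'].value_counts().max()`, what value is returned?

value_counts of region:
region
South    4
West     3
North    1
Name: count, dtype: int64
Finally, max of the resulting series = 4.

4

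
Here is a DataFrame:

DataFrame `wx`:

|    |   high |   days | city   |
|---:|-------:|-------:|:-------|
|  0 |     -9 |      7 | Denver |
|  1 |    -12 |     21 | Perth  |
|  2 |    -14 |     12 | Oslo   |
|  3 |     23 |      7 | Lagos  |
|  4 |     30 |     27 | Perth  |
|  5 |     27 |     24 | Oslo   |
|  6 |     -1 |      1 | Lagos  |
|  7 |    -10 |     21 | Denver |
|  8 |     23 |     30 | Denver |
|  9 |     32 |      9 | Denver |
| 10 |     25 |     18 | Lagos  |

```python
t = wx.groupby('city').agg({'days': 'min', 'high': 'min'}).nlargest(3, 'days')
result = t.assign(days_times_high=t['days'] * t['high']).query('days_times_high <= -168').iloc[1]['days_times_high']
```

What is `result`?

group by city: min(days), min(high):
        days  high
city              
Denver     7   -10
Lagos      1    -1
Oslo      12   -14
Perth     21   -12
take 3 rows with largest days:
        days  high
city              
Perth     21   -12
Oslo      12   -14
Denver     7   -10
add column days_times_high = t['days'] * t['high']:
        days  high  days_times_high
city                               
Perth     21   -12             -252
Oslo      12   -14             -168
Denver     7   -10              -70
filter rows where days_times_high <= -168:
       days  high  days_times_high
city                              
Perth    21   -12             -252
Oslo     12   -14             -168
Finally, value at position 1, column 'days_times_high' = -168.

-168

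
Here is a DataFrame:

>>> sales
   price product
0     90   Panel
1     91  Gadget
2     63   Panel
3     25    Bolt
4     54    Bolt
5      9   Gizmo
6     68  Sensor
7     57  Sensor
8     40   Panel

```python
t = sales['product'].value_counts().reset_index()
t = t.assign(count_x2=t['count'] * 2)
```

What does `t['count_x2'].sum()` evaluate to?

value_counts of product:
product
Panel     3
Bolt      2
Sensor    2
Gadget    1
Gizmo     1
Name: count, dtype: int64
reset_index():
  product  count
0   Panel      3
1    Bolt      2
2  Sensor      2
3  Gadget      1
4   Gizmo      1
add column count_x2 = t['count'] * 2:
  product  count  count_x2
0   Panel      3         6
1    Bolt      2         4
2  Sensor      2         4
3  Gadget      1         2
4   Gizmo      1         2
Reading off the sum of column 'count_x2', we get 18.

18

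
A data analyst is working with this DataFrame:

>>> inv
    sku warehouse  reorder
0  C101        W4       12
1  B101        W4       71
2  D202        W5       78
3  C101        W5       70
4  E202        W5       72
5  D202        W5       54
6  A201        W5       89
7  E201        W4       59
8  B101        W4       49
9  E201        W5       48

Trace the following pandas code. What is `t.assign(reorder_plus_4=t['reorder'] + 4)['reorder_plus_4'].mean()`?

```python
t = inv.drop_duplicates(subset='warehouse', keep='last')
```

52.5

drop duplicate warehouse (keep=last):
    sku warehouse  reorder
8  B101        W4       49
9  E201        W5       48
add column reorder_plus_4 = t['reorder'] + 4:
    sku warehouse  reorder  reorder_plus_4
8  B101        W4       49              53
9  E201        W5       48              52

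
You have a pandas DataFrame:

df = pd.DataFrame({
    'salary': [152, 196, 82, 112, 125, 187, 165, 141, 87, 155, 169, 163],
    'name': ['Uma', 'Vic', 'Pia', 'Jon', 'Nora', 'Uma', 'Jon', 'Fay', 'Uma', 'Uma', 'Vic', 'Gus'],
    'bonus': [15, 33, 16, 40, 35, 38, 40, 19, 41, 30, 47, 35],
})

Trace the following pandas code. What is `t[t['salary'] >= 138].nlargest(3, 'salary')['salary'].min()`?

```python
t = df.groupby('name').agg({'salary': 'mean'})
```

145.25

group by name, mean of salary:
      salary
name        
Fay   141.00
Gus   163.00
Jon   138.50
Nora  125.00
Pia    82.00
Uma   145.25
Vic   182.50
filter rows where salary >= 138:
      salary
name        
Fay   141.00
Gus   163.00
Jon   138.50
Uma   145.25
Vic   182.50
take 3 rows with largest salary:
      salary
name        
Vic   182.50
Gus   163.00
Uma   145.25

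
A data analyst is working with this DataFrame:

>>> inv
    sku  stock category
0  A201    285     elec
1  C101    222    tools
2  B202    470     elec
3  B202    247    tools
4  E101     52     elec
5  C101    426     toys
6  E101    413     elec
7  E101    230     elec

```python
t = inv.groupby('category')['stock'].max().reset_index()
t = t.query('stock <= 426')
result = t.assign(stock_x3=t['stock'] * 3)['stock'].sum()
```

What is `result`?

group by category, max of stock:
category
elec     470
tools    247
toys     426
Name: stock, dtype: int64
reset_index():
  category  stock
0     elec    470
1    tools    247
2     toys    426
filter rows where stock <= 426:
  category  stock
1    tools    247
2     toys    426
add column stock_x3 = t['stock'] * 3:
  category  stock  stock_x3
1    tools    247       741
2     toys    426      1278

673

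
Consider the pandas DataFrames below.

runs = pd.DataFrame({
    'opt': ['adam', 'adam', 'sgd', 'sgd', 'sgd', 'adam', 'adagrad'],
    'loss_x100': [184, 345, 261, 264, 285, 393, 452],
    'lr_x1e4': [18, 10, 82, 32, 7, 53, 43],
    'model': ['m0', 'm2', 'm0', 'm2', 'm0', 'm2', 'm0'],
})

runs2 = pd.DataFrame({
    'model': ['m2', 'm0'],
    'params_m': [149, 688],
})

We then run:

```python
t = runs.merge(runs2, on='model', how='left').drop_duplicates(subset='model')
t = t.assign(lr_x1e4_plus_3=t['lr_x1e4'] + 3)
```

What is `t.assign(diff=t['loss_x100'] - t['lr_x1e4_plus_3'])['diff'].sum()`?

495

merge on 'model' (how='left') → 7 rows:
       opt  loss_x100  lr_x1e4 model  params_m
0     adam        184       18    m0       688
1     adam        345       10    m2       149
2      sgd        261       82    m0       688
3      sgd        264       32    m2       149
4      sgd        285        7    m0       688
5     adam        393       53    m2       149
6  adagrad        452       43    m0       688
drop duplicate model (keep=first):
    opt  loss_x100  lr_x1e4 model  params_m
0  adam        184       18    m0       688
1  adam        345       10    m2       149
add column lr_x1e4_plus_3 = t['lr_x1e4'] + 3:
    opt  loss_x100  lr_x1e4 model  params_m  lr_x1e4_plus_3
0  adam        184       18    m0       688              21
1  adam        345       10    m2       149              13
add column diff = t['loss_x100'] - t['lr_x1e4_plus_3']:
    opt  loss_x100  lr_x1e4 model  params_m  lr_x1e4_plus_3  diff
0  adam        184       18    m0       688              21   163
1  adam        345       10    m2       149              13   332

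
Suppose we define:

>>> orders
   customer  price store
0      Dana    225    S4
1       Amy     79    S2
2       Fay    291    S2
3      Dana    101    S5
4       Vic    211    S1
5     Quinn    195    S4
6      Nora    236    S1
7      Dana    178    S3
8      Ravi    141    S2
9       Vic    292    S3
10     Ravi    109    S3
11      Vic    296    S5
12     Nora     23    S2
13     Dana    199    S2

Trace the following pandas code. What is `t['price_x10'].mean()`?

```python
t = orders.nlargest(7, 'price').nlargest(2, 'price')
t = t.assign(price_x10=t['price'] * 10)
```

2940.0

take 7 rows with largest price:
   customer  price store
11      Vic    296    S5
9       Vic    292    S3
2       Fay    291    S2
6      Nora    236    S1
0      Dana    225    S4
4       Vic    211    S1
13     Dana    199    S2
take 2 rows with largest price:
   customer  price store
11      Vic    296    S5
9       Vic    292    S3
add column price_x10 = t['price'] * 10:
   customer  price store  price_x10
11      Vic    296    S5       2960
9       Vic    292    S3       2920
Reading off the mean of column 'price_x10', we get 2940.0.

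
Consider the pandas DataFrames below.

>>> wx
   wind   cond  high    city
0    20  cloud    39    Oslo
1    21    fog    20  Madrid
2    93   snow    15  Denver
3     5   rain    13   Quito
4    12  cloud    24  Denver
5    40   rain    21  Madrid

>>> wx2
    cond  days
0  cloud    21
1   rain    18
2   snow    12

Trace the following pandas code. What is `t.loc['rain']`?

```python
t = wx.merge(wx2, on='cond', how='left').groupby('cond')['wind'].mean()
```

merge on 'cond' (how='left') → 6 rows:
   wind   cond  high    city  days
0    20  cloud    39    Oslo  21.0
1    21    fog    20  Madrid   NaN
2    93   snow    15  Denver  12.0
3     5   rain    13   Quito  18.0
4    12  cloud    24  Denver  21.0
5    40   rain    21  Madrid  18.0
group by cond, mean of wind:
cond
cloud    16.0
fog      21.0
rain     22.5
snow     93.0
Name: wind, dtype: float64

22.5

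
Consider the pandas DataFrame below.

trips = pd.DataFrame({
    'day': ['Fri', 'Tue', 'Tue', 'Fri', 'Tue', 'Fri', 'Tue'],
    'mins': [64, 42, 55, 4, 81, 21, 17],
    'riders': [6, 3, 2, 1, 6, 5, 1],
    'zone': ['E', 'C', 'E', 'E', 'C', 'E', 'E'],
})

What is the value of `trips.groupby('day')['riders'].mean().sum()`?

7.0

group by day, mean of riders:
day
Fri    4.0
Tue    3.0
Name: riders, dtype: float64
Then the sum of the resulting series: 7.0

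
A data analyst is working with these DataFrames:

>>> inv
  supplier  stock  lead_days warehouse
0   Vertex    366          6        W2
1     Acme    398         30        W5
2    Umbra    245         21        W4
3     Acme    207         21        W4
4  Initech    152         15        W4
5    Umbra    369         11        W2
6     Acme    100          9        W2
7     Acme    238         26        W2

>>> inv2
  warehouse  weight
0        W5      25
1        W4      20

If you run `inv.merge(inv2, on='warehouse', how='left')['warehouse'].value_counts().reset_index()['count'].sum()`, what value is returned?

8

merge on 'warehouse' (how='left') → 8 rows:
  supplier  stock  lead_days warehouse  weight
0   Vertex    366          6        W2     NaN
1     Acme    398         30        W5    25.0
2    Umbra    245         21        W4    20.0
3     Acme    207         21        W4    20.0
4  Initech    152         15        W4    20.0
5    Umbra    369         11        W2     NaN
6     Acme    100          9        W2     NaN
7     Acme    238         26        W2     NaN
value_counts of warehouse:
warehouse
W2    4
W4    3
W5    1
Name: count, dtype: int64
reset_index():
  warehouse  count
0        W2      4
1        W4      3
2        W5      1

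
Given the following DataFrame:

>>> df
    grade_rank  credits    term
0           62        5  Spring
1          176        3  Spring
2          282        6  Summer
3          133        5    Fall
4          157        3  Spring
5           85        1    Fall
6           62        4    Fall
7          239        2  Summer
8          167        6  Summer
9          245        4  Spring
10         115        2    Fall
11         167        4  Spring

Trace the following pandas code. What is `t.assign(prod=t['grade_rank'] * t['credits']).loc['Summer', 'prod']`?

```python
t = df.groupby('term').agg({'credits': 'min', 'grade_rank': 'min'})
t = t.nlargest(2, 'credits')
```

group by term: min(credits), min(grade_rank):
        credits  grade_rank
term                       
Fall          1          62
Spring        3          62
Summer        2         167
take 2 rows with largest credits:
        credits  grade_rank
term                       
Spring        3          62
Summer        2         167
add column prod = t['grade_rank'] * t['credits']:
        credits  grade_rank  prod
term                             
Spring        3          62   186
Summer        2         167   334

334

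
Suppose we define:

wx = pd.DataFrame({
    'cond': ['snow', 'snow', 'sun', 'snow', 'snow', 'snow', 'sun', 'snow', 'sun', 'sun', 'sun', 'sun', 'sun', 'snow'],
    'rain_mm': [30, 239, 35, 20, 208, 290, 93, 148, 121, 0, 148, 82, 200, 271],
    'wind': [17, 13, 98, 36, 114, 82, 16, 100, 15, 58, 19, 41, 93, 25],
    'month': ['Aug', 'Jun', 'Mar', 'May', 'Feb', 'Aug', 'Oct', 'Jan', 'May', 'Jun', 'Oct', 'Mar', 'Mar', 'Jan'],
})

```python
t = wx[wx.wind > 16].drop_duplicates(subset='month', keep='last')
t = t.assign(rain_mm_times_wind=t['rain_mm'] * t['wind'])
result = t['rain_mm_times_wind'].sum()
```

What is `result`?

76399

filter rows where wind > 16:
    cond  rain_mm  wind month
0   snow       30    17   Aug
2    sun       35    98   Mar
3   snow       20    36   May
4   snow      208   114   Feb
5   snow      290    82   Aug
7   snow      148   100   Jan
9    sun        0    58   Jun
10   sun      148    19   Oct
11   sun       82    41   Mar
12   sun      200    93   Mar
13  snow      271    25   Jan
drop duplicate month (keep=last):
    cond  rain_mm  wind month
3   snow       20    36   May
4   snow      208   114   Feb
5   snow      290    82   Aug
9    sun        0    58   Jun
10   sun      148    19   Oct
12   sun      200    93   Mar
13  snow      271    25   Jan
add column rain_mm_times_wind = t['rain_mm'] * t['wind']:
    cond  rain_mm  wind month  rain_mm_times_wind
3   snow       20    36   May                 720
4   snow      208   114   Feb               23712
5   snow      290    82   Aug               23780
9    sun        0    58   Jun                   0
10   sun      148    19   Oct                2812
12   sun      200    93   Mar               18600
13  snow      271    25   Jan                6775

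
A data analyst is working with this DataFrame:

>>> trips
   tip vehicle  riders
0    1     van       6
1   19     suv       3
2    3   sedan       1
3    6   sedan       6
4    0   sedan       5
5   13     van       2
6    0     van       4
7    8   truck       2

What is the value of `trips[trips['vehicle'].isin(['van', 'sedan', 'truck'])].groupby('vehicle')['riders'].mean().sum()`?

10.0

filter rows where vehicle in ['van', 'sedan', 'truck']:
   tip vehicle  riders
0    1     van       6
2    3   sedan       1
3    6   sedan       6
4    0   sedan       5
5   13     van       2
6    0     van       4
7    8   truck       2
group by vehicle, mean of riders:
vehicle
sedan    4.0
truck    2.0
van      4.0
Name: riders, dtype: float64
sum of the resulting series → 10.0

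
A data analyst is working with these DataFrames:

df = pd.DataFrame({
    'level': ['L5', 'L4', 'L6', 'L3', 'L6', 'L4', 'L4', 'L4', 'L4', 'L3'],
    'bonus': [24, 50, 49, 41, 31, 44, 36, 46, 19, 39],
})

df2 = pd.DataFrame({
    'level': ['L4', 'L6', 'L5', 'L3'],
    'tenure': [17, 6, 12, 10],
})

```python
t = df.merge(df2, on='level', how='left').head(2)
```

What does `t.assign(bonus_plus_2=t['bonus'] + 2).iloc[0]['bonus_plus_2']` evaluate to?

merge on 'level' (how='left') → 10 rows:
  level  bonus  tenure
0    L5     24      12
1    L4     50      17
2    L6     49       6
3    L3     41      10
4    L6     31       6
5    L4     44      17
6    L4     36      17
7    L4     46      17
8    L4     19      17
9    L3     39      10
take first 2 rows:
  level  bonus  tenure
0    L5     24      12
1    L4     50      17
add column bonus_plus_2 = t['bonus'] + 2:
  level  bonus  tenure  bonus_plus_2
0    L5     24      12            26
1    L4     50      17            52

26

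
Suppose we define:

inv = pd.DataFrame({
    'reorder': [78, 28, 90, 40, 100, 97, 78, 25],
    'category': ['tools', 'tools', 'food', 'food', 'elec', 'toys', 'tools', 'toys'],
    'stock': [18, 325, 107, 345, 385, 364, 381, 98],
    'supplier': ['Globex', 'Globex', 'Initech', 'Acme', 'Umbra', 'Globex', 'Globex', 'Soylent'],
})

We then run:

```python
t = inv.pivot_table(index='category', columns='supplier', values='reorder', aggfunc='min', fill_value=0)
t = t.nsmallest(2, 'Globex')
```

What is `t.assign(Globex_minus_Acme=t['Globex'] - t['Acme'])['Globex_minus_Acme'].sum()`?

-40

pivot: rows=category, cols=supplier, min(reorder):
supplier  Acme  Globex  Initech  Soylent  Umbra
category                                       
elec         0       0        0        0    100
food        40       0       90        0      0
tools        0      28        0        0      0
toys         0      97        0       25      0
take 2 rows with smallest Globex:
supplier  Acme  Globex  Initech  Soylent  Umbra
category                                       
elec         0       0        0        0    100
food        40       0       90        0      0
add column Globex_minus_Acme = t['Globex'] - t['Acme']:
supplier  Acme  Globex  Initech  Soylent  Umbra  Globex_minus_Acme
category                                                          
elec         0       0        0        0    100                  0
food        40       0       90        0      0                -40
Hence -40.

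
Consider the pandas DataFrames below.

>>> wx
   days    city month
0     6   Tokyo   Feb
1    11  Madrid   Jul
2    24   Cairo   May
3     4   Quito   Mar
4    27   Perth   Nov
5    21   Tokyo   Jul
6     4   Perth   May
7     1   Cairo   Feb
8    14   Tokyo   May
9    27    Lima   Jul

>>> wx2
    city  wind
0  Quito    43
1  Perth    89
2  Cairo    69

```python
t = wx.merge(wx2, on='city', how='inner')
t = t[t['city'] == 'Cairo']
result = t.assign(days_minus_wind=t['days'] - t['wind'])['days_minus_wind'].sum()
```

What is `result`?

-113

merge on 'city' (how='inner') → 5 rows:
   days   city month  wind
0    24  Cairo   May    69
1     4  Quito   Mar    43
2    27  Perth   Nov    89
3     4  Perth   May    89
4     1  Cairo   Feb    69
filter rows where city == 'Cairo':
   days   city month  wind
0    24  Cairo   May    69
4     1  Cairo   Feb    69
add column days_minus_wind = t['days'] - t['wind']:
   days   city month  wind  days_minus_wind
0    24  Cairo   May    69              -45
4     1  Cairo   Feb    69              -68
The sum of column 'days_minus_wind' is -113.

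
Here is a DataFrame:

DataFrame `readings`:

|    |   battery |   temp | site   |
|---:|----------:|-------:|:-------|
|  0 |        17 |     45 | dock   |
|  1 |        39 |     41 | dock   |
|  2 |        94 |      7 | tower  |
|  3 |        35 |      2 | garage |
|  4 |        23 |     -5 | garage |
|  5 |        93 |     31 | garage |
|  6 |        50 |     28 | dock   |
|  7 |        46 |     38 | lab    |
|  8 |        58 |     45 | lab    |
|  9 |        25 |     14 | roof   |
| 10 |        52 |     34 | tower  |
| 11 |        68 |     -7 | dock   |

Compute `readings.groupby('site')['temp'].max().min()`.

group by site, max of temp:
site
dock      45
garage    31
lab       45
roof      14
tower     34
Name: temp, dtype: int64

14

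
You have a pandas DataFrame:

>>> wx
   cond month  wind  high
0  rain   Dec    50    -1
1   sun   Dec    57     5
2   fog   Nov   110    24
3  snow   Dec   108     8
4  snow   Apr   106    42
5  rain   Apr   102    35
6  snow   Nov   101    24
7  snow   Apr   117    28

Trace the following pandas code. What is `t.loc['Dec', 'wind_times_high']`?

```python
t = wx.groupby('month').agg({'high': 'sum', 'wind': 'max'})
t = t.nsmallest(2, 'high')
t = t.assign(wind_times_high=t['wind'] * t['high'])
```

1296

group by month: sum(high), max(wind):
       high  wind
month            
Apr     105   117
Dec      12   108
Nov      48   110
take 2 rows with smallest high:
       high  wind
month            
Dec      12   108
Nov      48   110
add column wind_times_high = t['wind'] * t['high']:
       high  wind  wind_times_high
month                             
Dec      12   108             1296
Nov      48   110             5280
value at row 'Dec', column 'wind_times_high' → 1296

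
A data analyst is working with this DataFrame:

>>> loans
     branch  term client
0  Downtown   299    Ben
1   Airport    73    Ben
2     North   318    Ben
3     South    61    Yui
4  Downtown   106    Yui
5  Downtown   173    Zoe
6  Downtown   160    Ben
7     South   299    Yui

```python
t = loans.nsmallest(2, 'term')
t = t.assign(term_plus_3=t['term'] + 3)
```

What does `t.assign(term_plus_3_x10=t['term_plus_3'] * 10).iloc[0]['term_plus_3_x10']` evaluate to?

640

take 2 rows with smallest term:
    branch  term client
3    South    61    Yui
1  Airport    73    Ben
add column term_plus_3 = t['term'] + 3:
    branch  term client  term_plus_3
3    South    61    Yui           64
1  Airport    73    Ben           76
add column term_plus_3_x10 = t['term_plus_3'] * 10:
    branch  term client  term_plus_3  term_plus_3_x10
3    South    61    Yui           64              640
1  Airport    73    Ben           76              760
Reading off the value at position 0, column 'term_plus_3_x10', we get 640.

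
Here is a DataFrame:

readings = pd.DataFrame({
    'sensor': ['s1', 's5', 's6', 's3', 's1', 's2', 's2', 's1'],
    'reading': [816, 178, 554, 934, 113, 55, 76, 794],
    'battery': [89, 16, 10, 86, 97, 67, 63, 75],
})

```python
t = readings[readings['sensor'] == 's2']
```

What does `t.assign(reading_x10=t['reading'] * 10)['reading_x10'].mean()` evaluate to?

655.0

filter rows where sensor == 's2':
  sensor  reading  battery
5     s2       55       67
6     s2       76       63
add column reading_x10 = t['reading'] * 10:
  sensor  reading  battery  reading_x10
5     s2       55       67          550
6     s2       76       63          760
mean of column 'reading_x10' → 655.0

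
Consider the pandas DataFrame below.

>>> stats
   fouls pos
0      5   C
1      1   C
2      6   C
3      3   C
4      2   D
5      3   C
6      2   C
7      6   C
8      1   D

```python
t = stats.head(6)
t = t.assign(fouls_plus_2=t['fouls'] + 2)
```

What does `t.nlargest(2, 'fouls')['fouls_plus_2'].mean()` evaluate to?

7.5

take first 6 rows:
   fouls pos
0      5   C
1      1   C
2      6   C
3      3   C
4      2   D
5      3   C
add column fouls_plus_2 = t['fouls'] + 2:
   fouls pos  fouls_plus_2
0      5   C             7
1      1   C             3
2      6   C             8
3      3   C             5
4      2   D             4
5      3   C             5
take 2 rows with largest fouls:
   fouls pos  fouls_plus_2
2      6   C             8
0      5   C             7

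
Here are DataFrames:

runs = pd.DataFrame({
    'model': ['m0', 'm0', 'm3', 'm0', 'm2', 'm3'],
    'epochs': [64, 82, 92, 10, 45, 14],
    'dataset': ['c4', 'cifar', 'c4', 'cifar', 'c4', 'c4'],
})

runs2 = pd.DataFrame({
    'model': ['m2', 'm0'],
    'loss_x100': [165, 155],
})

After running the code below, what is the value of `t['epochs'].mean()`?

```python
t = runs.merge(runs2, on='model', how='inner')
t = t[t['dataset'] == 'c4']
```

merge on 'model' (how='inner') → 4 rows:
  model  epochs dataset  loss_x100
0    m0      64      c4        155
1    m0      82   cifar        155
2    m0      10   cifar        155
3    m2      45      c4        165
filter rows where dataset == 'c4':
  model  epochs dataset  loss_x100
0    m0      64      c4        155
3    m2      45      c4        165

54.5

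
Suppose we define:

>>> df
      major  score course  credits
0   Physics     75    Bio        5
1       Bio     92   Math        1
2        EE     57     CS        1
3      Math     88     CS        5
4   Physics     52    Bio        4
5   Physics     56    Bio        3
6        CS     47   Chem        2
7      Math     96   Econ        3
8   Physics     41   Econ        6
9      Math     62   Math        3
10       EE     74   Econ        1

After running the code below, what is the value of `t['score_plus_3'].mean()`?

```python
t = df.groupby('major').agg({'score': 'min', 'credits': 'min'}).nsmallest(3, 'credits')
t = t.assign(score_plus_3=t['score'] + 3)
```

68.3333333333

group by major: min(score), min(credits):
         score  credits
major                  
Bio         92        1
CS          47        2
EE          57        1
Math        62        3
Physics     41        3
take 3 rows with smallest credits:
       score  credits
major                
Bio       92        1
EE        57        1
CS        47        2
add column score_plus_3 = t['score'] + 3:
       score  credits  score_plus_3
major                              
Bio       92        1            95
EE        57        1            60
CS        47        2            50
mean of column 'score_plus_3' → 68.3333333333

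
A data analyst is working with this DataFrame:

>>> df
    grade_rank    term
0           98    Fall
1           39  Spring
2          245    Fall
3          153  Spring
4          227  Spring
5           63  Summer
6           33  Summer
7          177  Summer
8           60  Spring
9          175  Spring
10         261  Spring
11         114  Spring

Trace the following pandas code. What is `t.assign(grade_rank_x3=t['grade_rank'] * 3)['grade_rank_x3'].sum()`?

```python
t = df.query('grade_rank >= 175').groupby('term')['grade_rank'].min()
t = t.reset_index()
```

1791

filter rows where grade_rank >= 175:
    grade_rank    term
2          245    Fall
4          227  Spring
7          177  Summer
9          175  Spring
10         261  Spring
group by term, min of grade_rank:
term
Fall      245
Spring    175
Summer    177
Name: grade_rank, dtype: int64
reset_index():
     term  grade_rank
0    Fall         245
1  Spring         175
2  Summer         177
add column grade_rank_x3 = t['grade_rank'] * 3:
     term  grade_rank  grade_rank_x3
0    Fall         245            735
1  Spring         175            525
2  Summer         177            531
sum of column 'grade_rank_x3' → 1791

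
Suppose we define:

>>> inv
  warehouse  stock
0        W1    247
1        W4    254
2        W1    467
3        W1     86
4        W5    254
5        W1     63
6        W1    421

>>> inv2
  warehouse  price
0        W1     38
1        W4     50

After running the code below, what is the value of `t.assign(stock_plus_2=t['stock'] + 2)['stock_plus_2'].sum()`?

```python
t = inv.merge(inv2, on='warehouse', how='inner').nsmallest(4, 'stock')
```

658

merge on 'warehouse' (how='inner') → 6 rows:
  warehouse  stock  price
0        W1    247     38
1        W4    254     50
2        W1    467     38
3        W1     86     38
4        W1     63     38
5        W1    421     38
take 4 rows with smallest stock:
  warehouse  stock  price
4        W1     63     38
3        W1     86     38
0        W1    247     38
1        W4    254     50
add column stock_plus_2 = t['stock'] + 2:
  warehouse  stock  price  stock_plus_2
4        W1     63     38            65
3        W1     86     38            88
0        W1    247     38           249
1        W4    254     50           256
Taking the sum of column 'stock_plus_2' gives 658.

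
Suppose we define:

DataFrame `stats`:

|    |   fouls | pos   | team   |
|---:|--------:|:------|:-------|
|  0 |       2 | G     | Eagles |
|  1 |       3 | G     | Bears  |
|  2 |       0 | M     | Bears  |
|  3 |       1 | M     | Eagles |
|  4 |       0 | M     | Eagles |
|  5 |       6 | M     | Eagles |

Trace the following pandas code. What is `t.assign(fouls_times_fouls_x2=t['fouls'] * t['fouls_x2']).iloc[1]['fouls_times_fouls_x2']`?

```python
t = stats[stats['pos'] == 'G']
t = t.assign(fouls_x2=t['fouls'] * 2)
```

filter rows where pos == 'G':
   fouls pos    team
0      2   G  Eagles
1      3   G   Bears
add column fouls_x2 = t['fouls'] * 2:
   fouls pos    team  fouls_x2
0      2   G  Eagles         4
1      3   G   Bears         6
add column fouls_times_fouls_x2 = t['fouls'] * t['fouls_x2']:
   fouls pos    team  fouls_x2  fouls_times_fouls_x2
0      2   G  Eagles         4                     8
1      3   G   Bears         6                    18

18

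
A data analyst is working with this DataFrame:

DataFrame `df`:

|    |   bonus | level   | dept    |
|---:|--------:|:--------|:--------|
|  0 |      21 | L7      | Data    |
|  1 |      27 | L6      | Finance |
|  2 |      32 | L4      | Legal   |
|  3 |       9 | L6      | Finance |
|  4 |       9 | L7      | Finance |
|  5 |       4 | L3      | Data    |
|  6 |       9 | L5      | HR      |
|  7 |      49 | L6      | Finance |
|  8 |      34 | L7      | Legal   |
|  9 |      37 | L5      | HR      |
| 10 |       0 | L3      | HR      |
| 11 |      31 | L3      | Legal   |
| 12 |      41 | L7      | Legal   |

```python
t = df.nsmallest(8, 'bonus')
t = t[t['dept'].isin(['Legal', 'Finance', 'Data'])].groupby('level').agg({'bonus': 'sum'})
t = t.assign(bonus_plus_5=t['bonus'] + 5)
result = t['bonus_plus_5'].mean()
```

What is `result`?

38.6666666667

take 8 rows with smallest bonus:
    bonus level     dept
10      0    L3       HR
5       4    L3     Data
3       9    L6  Finance
4       9    L7  Finance
6       9    L5       HR
0      21    L7     Data
1      27    L6  Finance
11     31    L3    Legal
filter rows where dept in ['Legal', 'Finance', 'Data']:
    bonus level     dept
5       4    L3     Data
3       9    L6  Finance
4       9    L7  Finance
0      21    L7     Data
1      27    L6  Finance
11     31    L3    Legal
group by level, sum of bonus:
       bonus
level       
L3        35
L6        36
L7        30
add column bonus_plus_5 = t['bonus'] + 5:
       bonus  bonus_plus_5
level                     
L3        35            40
L6        36            41
L7        30            35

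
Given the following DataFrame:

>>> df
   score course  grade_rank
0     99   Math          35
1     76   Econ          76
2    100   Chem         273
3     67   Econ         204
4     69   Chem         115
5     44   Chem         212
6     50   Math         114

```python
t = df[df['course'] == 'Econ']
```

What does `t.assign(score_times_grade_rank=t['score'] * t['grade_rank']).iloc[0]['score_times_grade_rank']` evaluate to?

filter rows where course == 'Econ':
   score course  grade_rank
1     76   Econ          76
3     67   Econ         204
add column score_times_grade_rank = t['score'] * t['grade_rank']:
   score course  grade_rank  score_times_grade_rank
1     76   Econ          76                    5776
3     67   Econ         204                   13668
Taking the value at position 0, column 'score_times_grade_rank' gives 5776.

5776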